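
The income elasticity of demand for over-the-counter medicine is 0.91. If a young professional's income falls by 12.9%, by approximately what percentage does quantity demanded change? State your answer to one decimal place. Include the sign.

%ΔQ ≈ η × %ΔI = 0.91 × (-12.9%) = -11.7%.

-11.7%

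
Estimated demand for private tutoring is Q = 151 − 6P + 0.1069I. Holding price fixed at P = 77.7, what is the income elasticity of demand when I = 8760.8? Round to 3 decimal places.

At P = 77.7, I = 8760.8: Q = 621.330.
Holding P constant, ∂Q/∂I = 0.1069.
η_I = (∂Q/∂I)·(I/Q) = 0.1069 × (8760.8/621.330) = 1.507.

1.507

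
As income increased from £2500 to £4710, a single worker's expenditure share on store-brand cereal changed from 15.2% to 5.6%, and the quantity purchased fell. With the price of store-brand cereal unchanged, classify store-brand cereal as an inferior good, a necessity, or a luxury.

inferior good

Quantity demanded falls as income rises, so η < 0.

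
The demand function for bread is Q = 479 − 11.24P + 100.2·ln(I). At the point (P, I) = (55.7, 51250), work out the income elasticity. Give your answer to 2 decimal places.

At P = 55.7, I = 51250: Q = 939.548.
Holding P constant, ∂Q/∂I = 100.2/I = 0.00195512.
η_I = (∂Q/∂I)·(I/Q) = 0.00195512 × (51250/939.548) = 0.11.

0.11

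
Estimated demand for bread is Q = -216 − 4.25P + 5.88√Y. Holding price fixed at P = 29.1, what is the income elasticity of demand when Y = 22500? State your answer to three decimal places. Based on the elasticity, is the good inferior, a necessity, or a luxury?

At P = 29.1, Y = 22500: Q = 542.325.
Holding P constant, ∂Q/∂Y = 5.88/(2√Y) = 0.0196.
η_Y = (∂Q/∂Y)·(Y/Q) = 0.0196 × (22500/542.325) = 0.813.
Since 0 < η < 1, this is a necessity.

0.813 (necessity)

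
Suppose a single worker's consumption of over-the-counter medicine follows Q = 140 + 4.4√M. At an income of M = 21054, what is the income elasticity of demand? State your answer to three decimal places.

At M = 21054: Q = 778.440.
dQ/dM = 4.4/(2√M) = 0.015162 at this income.
η = (dQ/dM)·(M/Q) = 0.015162 × (21054/778.440) = 0.410.

0.410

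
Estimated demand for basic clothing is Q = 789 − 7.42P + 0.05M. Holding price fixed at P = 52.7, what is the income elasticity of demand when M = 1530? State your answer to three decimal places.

At P = 52.7, M = 1530: Q = 474.466.
Holding P constant, ∂Q/∂M = 0.05.
η_M = (∂Q/∂M)·(M/Q) = 0.05 × (1530/474.466) = 0.161.

0.161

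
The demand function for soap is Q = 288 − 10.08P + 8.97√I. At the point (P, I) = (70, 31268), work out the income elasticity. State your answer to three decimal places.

0.679

At P = 70, I = 31268: Q = 1168.544.
Holding P constant, ∂Q/∂I = 8.97/(2√I) = 0.0253637.
η_I = (∂Q/∂I)·(I/Q) = 0.0253637 × (31268/1168.544) = 0.679.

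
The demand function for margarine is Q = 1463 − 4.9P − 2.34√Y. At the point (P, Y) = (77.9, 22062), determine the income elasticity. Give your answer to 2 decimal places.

-0.24

At P = 77.9, Y = 22062: Q = 733.723.
Holding P constant, ∂Q/∂Y = -2.34/(2√Y) = -0.00787705.
η_Y = (∂Q/∂Y)·(Y/Q) = -0.00787705 × (22062/733.723) = -0.24.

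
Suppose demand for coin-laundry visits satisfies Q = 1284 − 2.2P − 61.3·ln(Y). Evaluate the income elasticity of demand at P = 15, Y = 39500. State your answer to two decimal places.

-0.10

At P = 15, Y = 39500: Q = 602.197.
Holding P constant, ∂Q/∂Y = -61.3/Y = -0.0015519.
η_Y = (∂Q/∂Y)·(Y/Q) = -0.0015519 × (39500/602.197) = -0.10.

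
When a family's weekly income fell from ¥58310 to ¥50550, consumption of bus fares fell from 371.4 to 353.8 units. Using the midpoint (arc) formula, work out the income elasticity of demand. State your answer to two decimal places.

0.34

ΔQ = 353.8 − 371.4 = -17.6; midpoint Q̄ = (371.4 + 353.8)/2 = 362.6.
ΔI = 50550 − 58310 = -7760; midpoint Ī = (58310 + 50550)/2 = 54430.
η = (ΔQ/Q̄) ÷ (ΔI/Ī) = (-17.6/362.6) ÷ (-7760/54430) = 0.34.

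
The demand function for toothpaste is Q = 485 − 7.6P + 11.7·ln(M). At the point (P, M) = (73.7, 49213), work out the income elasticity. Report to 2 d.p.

At P = 73.7, M = 49213: Q = 51.286.
Holding P constant, ∂Q/∂M = 11.7/M = 0.000237742.
η_M = (∂Q/∂M)·(M/Q) = 0.000237742 × (49213/51.286) = 0.23.

0.23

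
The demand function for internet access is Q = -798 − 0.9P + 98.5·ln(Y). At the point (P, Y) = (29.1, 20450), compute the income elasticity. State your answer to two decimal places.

0.64

At P = 29.1, Y = 20450: Q = 153.495.
Holding P constant, ∂Q/∂Y = 98.5/Y = 0.00481663.
η_Y = (∂Q/∂Y)·(Y/Q) = 0.00481663 × (20450/153.495) = 0.64.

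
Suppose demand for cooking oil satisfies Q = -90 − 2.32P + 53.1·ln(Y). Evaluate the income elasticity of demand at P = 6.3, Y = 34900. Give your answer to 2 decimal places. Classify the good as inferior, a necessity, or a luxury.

0.12 (necessity)

At P = 6.3, Y = 34900: Q = 450.823.
Holding P constant, ∂Q/∂Y = 53.1/Y = 0.00152149.
η_Y = (∂Q/∂Y)·(Y/Q) = 0.00152149 × (34900/450.823) = 0.12.
Since 0 < η < 1, this is a necessity.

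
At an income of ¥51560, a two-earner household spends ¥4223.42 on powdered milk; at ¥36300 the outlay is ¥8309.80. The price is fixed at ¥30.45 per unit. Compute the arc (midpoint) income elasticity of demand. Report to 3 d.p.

-1.877

With a constant price, Q₁ = 4223.42/30.45 = 138.700 and Q₂ = 8309.80/30.45 = 272.900 (equivalently, work directly with expenditure since P cancels).
Midpoint %ΔQ = (8309.80 − 4223.42)/6266.61 = 0.65209; midpoint %ΔI = (36300 − 51560)/43930 = -0.34737.
η = 0.65209 / -0.34737 = -1.877.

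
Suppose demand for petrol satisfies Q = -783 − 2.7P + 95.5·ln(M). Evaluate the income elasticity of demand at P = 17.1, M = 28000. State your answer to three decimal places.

0.642

At P = 17.1, M = 28000: Q = 148.746.
Holding P constant, ∂Q/∂M = 95.5/M = 0.00341071.
η_M = (∂Q/∂M)·(M/Q) = 0.00341071 × (28000/148.746) = 0.642.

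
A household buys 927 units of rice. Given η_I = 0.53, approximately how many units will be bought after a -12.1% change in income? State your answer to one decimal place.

%ΔQ ≈ η × %ΔI = 0.53 × (-12.1%) = -6.413%.
New Q ≈ 927 × (1 − 0.06413) = 867.6.

867.6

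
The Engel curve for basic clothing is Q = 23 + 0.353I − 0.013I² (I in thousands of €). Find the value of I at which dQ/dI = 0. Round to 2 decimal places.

13.58

dQ/dI = 0.353 − 0.026I.
The good is inferior where dQ/dI < 0. Setting dQ/dI = 0 gives I = 0.353 / 0.026 = 13.58.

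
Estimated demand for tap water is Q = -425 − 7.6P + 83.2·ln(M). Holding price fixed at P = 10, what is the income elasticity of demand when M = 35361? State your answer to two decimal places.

At P = 10, M = 35361: Q = 370.384.
Holding P constant, ∂Q/∂M = 83.2/M = 0.00235287.
η_M = (∂Q/∂M)·(M/Q) = 0.00235287 × (35361/370.384) = 0.22.

0.22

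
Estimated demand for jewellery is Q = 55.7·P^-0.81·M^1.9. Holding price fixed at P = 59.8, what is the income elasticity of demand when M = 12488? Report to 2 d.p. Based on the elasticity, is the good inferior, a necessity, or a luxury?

1.90 (luxury)

For a multiplicative demand Q = A·P^α·M^β, the income elasticity is β everywhere.
Here β = 1.9, so η = 1.90.
Since η > 1, this is a luxury.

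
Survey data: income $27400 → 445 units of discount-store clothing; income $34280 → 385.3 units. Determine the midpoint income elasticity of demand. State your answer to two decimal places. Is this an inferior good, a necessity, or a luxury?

-0.64 (inferior good)

ΔQ = 385.3 − 445 = -59.7; midpoint Q̄ = (445 + 385.3)/2 = 415.15.
ΔI = 34280 − 27400 = 6880; midpoint Ī = (27400 + 34280)/2 = 30840.
η = (ΔQ/Q̄) ÷ (ΔI/Ī) = (-59.7/415.15) ÷ (6880/30840) = -0.64.
η < 0 ⇒ inferior good.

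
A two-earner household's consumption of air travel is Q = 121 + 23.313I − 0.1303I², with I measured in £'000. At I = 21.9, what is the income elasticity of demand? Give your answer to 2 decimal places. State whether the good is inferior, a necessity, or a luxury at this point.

0.68 (necessity)

At I = 21.9: Q = 569.0615.
dQ/dI = 23.313 − 0.2606I = 17.60586.
η = (dQ/dI)·(I/Q) = 17.60586 × (21.9/569.0615) = 0.68.
0 < η < 1 ⇒ necessity.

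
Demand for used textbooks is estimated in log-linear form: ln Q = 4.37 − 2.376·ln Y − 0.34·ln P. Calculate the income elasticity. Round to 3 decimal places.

-2.376

In a log-linear demand, the coefficient on ln Y is the income elasticity.
So η = -2.376.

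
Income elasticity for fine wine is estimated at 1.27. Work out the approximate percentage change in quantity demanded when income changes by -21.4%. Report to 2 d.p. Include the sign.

-27.18%

%ΔQ ≈ η × %ΔI = 1.27 × (-21.4%) = -27.18%.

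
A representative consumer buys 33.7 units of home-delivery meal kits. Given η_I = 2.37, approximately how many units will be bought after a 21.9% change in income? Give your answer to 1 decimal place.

%ΔQ ≈ η × %ΔI = 2.37 × 21.9% = 51.903%.
New Q ≈ 33.7 × (1 + 0.51903) = 51.2.

51.2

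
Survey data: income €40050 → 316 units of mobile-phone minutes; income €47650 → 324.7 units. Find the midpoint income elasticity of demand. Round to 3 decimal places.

ΔQ = 324.7 − 316 = 8.7; midpoint Q̄ = (316 + 324.7)/2 = 320.35.
ΔI = 47650 − 40050 = 7600; midpoint Ī = (40050 + 47650)/2 = 43850.
η = (ΔQ/Q̄) ÷ (ΔI/Ī) = (8.7/320.35) ÷ (7600/43850) = 0.157.

0.157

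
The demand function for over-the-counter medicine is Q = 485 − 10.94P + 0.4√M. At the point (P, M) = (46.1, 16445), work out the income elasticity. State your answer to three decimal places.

0.802

At P = 46.1, M = 16445: Q = 31.961.
Holding P constant, ∂Q/∂M = 0.4/(2√M) = 0.0015596.
η_M = (∂Q/∂M)·(M/Q) = 0.0015596 × (16445/31.961) = 0.802.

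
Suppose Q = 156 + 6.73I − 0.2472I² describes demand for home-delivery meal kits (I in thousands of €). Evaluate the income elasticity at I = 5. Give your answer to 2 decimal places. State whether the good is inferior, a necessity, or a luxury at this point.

0.12 (necessity)

At I = 5: Q = 183.4700.
dQ/dI = 6.73 − 0.4944I = 4.25800.
η = (dQ/dI)·(I/Q) = 4.25800 × (5/183.4700) = 0.12.
0 < η < 1 ⇒ necessity.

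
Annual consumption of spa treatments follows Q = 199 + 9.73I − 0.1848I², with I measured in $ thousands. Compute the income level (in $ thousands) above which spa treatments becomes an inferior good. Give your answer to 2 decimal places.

26.33

dQ/dI = 9.73 − 0.3696I.
The good is inferior where dQ/dI < 0. Setting dQ/dI = 0 gives I = 9.73 / 0.3696 = 26.33.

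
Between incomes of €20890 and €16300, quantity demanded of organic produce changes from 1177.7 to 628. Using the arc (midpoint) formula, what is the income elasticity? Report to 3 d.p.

ΔQ = 628 − 1177.7 = -549.7; midpoint Q̄ = (1177.7 + 628)/2 = 902.85.
ΔI = 16300 − 20890 = -4590; midpoint Ī = (20890 + 16300)/2 = 18595.
η = (ΔQ/Q̄) ÷ (ΔI/Ī) = (-549.7/902.85) ÷ (-4590/18595) = 2.467.

2.467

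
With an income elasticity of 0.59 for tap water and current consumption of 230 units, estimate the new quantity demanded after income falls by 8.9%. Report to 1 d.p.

%ΔQ ≈ η × %ΔI = 0.59 × (-8.9%) = -5.251%.
New Q ≈ 230 × (1 − 0.05251) = 217.9.

217.9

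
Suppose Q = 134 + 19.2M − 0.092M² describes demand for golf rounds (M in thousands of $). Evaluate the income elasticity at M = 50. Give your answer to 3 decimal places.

0.579

At M = 50: Q = 864.0000.
dQ/dM = 19.2 − 0.184M = 10.00000.
η = (dQ/dM)·(M/Q) = 10.00000 × (50/864.0000) = 0.579.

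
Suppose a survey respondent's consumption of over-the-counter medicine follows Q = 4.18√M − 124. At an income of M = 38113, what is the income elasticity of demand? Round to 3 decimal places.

0.590

At M = 38113: Q = 692.043.
dQ/dM = 4.18/(2√M) = 0.0107056 at this income.
η = (dQ/dM)·(M/Q) = 0.0107056 × (38113/692.043) = 0.590.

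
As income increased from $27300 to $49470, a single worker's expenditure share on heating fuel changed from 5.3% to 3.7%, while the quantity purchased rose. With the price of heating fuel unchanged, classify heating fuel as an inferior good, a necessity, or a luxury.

Quantity rises but the budget share falls as income rises, so 0 < η < 1.

necessity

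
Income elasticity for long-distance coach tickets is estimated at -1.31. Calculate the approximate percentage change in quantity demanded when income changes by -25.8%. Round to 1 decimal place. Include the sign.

%ΔQ ≈ η × %ΔI = -1.31 × (-25.8%) = 33.8%.

33.8%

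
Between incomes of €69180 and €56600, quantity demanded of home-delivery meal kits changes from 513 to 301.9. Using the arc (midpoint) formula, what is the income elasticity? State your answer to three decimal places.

ΔQ = 301.9 − 513 = -211.1; midpoint Q̄ = (513 + 301.9)/2 = 407.45.
ΔI = 56600 − 69180 = -12580; midpoint Ī = (69180 + 56600)/2 = 62890.
η = (ΔQ/Q̄) ÷ (ΔI/Ī) = (-211.1/407.45) ÷ (-12580/62890) = 2.590.

2.590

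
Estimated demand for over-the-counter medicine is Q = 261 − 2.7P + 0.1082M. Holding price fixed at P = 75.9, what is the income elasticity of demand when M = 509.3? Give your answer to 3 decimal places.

At P = 75.9, M = 509.3: Q = 111.176.
Holding P constant, ∂Q/∂M = 0.1082.
η_M = (∂Q/∂M)·(M/Q) = 0.1082 × (509.3/111.176) = 0.496.

0.496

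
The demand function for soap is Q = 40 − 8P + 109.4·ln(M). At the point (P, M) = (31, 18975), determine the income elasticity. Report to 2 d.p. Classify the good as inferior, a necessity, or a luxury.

At P = 31, M = 18975: Q = 869.686.
Holding P constant, ∂Q/∂M = 109.4/M = 0.00576548.
η_M = (∂Q/∂M)·(M/Q) = 0.00576548 × (18975/869.686) = 0.13.
Since 0 < η < 1, this is a necessity.

0.13 (necessity)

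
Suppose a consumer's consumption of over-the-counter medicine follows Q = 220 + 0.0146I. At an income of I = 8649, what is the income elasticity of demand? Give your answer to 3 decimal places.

At I = 8649: Q = 346.275.
dQ/dI = 0.0146.
η = (dQ/dI)·(I/Q) = 0.0146 × (8649/346.275) = 0.365.

0.365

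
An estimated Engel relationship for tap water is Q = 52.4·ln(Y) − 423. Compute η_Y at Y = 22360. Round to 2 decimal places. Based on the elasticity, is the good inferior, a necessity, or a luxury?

0.51 (necessity)

At Y = 22360: Q = 101.788.
dQ/dY = 52.4/Y = 0.00234347 at this income.
η = (dQ/dY)·(Y/Q) = 0.00234347 × (22360/101.788) = 0.51.
Since 0 < η < 1, the good is a necessity.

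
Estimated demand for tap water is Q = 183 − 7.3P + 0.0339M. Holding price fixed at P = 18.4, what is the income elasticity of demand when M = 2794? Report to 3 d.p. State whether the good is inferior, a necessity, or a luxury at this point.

0.661 (necessity)

At P = 18.4, M = 2794: Q = 143.397.
Holding P constant, ∂Q/∂M = 0.0339.
η_M = (∂Q/∂M)·(M/Q) = 0.0339 × (2794/143.397) = 0.661.
Since 0 < η < 1, this is a necessity.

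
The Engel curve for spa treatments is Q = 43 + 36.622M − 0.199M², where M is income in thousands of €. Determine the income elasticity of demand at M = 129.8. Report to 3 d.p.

At M = 129.8: Q = 1443.7756.
dQ/dM = 36.622 − 0.398M = -15.03840.
η = (dQ/dM)·(M/Q) = -15.03840 × (129.8/1443.7756) = -1.352.

-1.352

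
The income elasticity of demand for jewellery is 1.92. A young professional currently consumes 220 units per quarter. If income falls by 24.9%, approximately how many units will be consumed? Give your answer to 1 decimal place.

114.8

%ΔQ ≈ η × %ΔI = 1.92 × (-24.9%) = -47.808%.
New Q ≈ 220 × (1 − 0.47808) = 114.8.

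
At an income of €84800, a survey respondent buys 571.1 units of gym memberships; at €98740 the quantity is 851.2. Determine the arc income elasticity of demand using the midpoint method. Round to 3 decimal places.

2.593

ΔQ = 851.2 − 571.1 = 280.1; midpoint Q̄ = (571.1 + 851.2)/2 = 711.15.
ΔI = 98740 − 84800 = 13940; midpoint Ī = (84800 + 98740)/2 = 91770.
η = (ΔQ/Q̄) ÷ (ΔI/Ī) = (280.1/711.15) ÷ (13940/91770) = 2.593.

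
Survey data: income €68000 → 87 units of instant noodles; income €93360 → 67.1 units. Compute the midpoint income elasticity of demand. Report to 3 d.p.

ΔQ = 67.1 − 87 = -19.9; midpoint Q̄ = (87 + 67.1)/2 = 77.05.
ΔI = 93360 − 68000 = 25360; midpoint Ī = (68000 + 93360)/2 = 80680.
η = (ΔQ/Q̄) ÷ (ΔI/Ī) = (-19.9/77.05) ÷ (25360/80680) = -0.822.

-0.822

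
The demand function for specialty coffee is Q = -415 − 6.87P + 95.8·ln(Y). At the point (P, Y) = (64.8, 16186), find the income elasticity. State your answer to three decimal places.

1.402

At P = 64.8, Y = 16186: Q = 68.308.
Holding P constant, ∂Q/∂Y = 95.8/Y = 0.0059187.
η_Y = (∂Q/∂Y)·(Y/Q) = 0.0059187 × (16186/68.308) = 1.402.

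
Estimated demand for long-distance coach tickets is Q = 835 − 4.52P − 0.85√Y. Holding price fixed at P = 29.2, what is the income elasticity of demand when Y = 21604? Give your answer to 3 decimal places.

-0.108

At P = 29.2, Y = 21604: Q = 578.080.
Holding P constant, ∂Q/∂Y = -0.85/(2√Y) = -0.00289149.
η_Y = (∂Q/∂Y)·(Y/Q) = -0.00289149 × (21604/578.080) = -0.108.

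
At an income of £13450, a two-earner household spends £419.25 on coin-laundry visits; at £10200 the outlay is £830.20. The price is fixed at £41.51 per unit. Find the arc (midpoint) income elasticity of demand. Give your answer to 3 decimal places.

With a constant price, Q₁ = 419.25/41.51 = 10.100 and Q₂ = 830.20/41.51 = 20.000 (equivalently, work directly with expenditure since P cancels).
Midpoint %ΔQ = (830.20 − 419.25)/624.73 = 0.65781; midpoint %ΔI = (10200 − 13450)/11825 = -0.27484.
η = 0.65781 / -0.27484 = -2.393.

-2.393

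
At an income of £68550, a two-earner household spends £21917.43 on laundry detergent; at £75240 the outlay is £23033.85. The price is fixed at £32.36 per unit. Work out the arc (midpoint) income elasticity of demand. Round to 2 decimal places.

With a constant price, Q₁ = 21917.43/32.36 = 677.300 and Q₂ = 23033.85/32.36 = 711.800 (equivalently, work directly with expenditure since P cancels).
Midpoint %ΔQ = (23033.85 − 21917.43)/22475.64 = 0.04967; midpoint %ΔI = (75240 − 68550)/71895 = 0.09305.
η = 0.04967 / 0.09305 = 0.53.

0.53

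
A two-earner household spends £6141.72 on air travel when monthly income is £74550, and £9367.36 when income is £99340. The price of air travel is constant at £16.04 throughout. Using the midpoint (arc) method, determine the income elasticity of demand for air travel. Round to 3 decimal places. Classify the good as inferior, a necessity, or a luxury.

With a constant price, Q₁ = 6141.72/16.04 = 382.900 and Q₂ = 9367.36/16.04 = 584.000 (equivalently, work directly with expenditure since P cancels).
Midpoint %ΔQ = (9367.36 − 6141.72)/7754.54 = 0.41597; midpoint %ΔI = (99340 − 74550)/86945 = 0.28512.
η = 0.41597 / 0.28512 = 1.459.
η > 1 ⇒ luxury.

1.459 (luxury)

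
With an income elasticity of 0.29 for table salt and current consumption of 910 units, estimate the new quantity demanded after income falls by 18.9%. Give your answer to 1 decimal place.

%ΔQ ≈ η × %ΔI = 0.29 × (-18.9%) = -5.481%.
New Q ≈ 910 × (1 − 0.05481) = 860.1.

860.1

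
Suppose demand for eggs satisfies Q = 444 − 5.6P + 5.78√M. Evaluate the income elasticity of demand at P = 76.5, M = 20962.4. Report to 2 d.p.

At P = 76.5, M = 20962.4: Q = 852.451.
Holding P constant, ∂Q/∂M = 5.78/(2√M) = 0.0199608.
η_M = (∂Q/∂M)·(M/Q) = 0.0199608 × (20962.4/852.451) = 0.49.

0.49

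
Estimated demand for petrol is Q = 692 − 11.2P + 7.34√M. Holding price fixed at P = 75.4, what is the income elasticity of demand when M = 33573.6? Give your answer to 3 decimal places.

At P = 75.4, M = 33573.6: Q = 1192.436.
Holding P constant, ∂Q/∂M = 7.34/(2√M) = 0.0200294.
η_M = (∂Q/∂M)·(M/Q) = 0.0200294 × (33573.6/1192.436) = 0.564.

0.564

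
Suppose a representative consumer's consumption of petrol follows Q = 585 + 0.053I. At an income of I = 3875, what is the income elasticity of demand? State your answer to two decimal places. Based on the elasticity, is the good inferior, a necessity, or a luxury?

0.26 (necessity)

At I = 3875: Q = 790.375.
dQ/dI = 0.053.
η = (dQ/dI)·(I/Q) = 0.053 × (3875/790.375) = 0.26.
Since 0 < η < 1, the good is a necessity.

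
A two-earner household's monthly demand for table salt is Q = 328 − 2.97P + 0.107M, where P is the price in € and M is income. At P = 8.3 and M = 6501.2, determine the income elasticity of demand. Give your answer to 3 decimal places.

At P = 8.3, M = 6501.2: Q = 998.977.
Holding P constant, ∂Q/∂M = 0.107.
η_M = (∂Q/∂M)·(M/Q) = 0.107 × (6501.2/998.977) = 0.696.

0.696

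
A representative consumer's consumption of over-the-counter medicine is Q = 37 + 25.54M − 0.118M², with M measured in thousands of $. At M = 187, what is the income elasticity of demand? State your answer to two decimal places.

At M = 187: Q = 686.6380.
dQ/dM = 25.54 − 0.236M = -18.59200.
η = (dQ/dM)·(M/Q) = -18.59200 × (187/686.6380) = -5.06.

-5.06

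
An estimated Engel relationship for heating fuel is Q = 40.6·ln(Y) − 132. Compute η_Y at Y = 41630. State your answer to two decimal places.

0.14

At Y = 41630: Q = 299.845.
dQ/dY = 40.6/Y = 0.000975258 at this income.
η = (dQ/dY)·(Y/Q) = 0.000975258 × (41630/299.845) = 0.14.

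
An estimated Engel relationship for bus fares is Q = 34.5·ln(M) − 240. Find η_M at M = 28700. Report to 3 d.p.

0.302

At M = 28700: Q = 114.131.
dQ/dM = 34.5/M = 0.00120209 at this income.
η = (dQ/dM)·(M/Q) = 0.00120209 × (28700/114.131) = 0.302.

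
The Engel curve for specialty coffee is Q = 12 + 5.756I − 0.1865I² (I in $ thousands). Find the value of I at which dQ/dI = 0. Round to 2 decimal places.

15.43

dQ/dI = 5.756 − 0.373I.
The good is inferior where dQ/dI < 0. Setting dQ/dI = 0 gives I = 5.756 / 0.373 = 15.43.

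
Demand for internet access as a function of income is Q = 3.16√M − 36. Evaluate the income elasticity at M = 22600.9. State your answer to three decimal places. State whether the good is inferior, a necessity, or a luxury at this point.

At M = 22600.9: Q = 439.062.
dQ/dM = 3.16/(2√M) = 0.0105098 at this income.
η = (dQ/dM)·(M/Q) = 0.0105098 × (22600.9/439.062) = 0.541.
Since 0 < η < 1, the good is a necessity.

0.541 (necessity)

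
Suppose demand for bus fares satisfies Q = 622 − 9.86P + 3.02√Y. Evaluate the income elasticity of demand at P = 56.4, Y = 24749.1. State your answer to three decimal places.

0.439

At P = 56.4, Y = 24749.1: Q = 540.998.
Holding P constant, ∂Q/∂Y = 3.02/(2√Y) = 0.00959836.
η_Y = (∂Q/∂Y)·(Y/Q) = 0.00959836 × (24749.1/540.998) = 0.439.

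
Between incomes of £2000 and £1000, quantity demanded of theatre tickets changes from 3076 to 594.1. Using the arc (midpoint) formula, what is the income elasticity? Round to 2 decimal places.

2.03

ΔQ = 594.1 − 3076 = -2481.9; midpoint Q̄ = (3076 + 594.1)/2 = 1835.05.
ΔI = 1000 − 2000 = -1000; midpoint Ī = (2000 + 1000)/2 = 1500.
η = (ΔQ/Q̄) ÷ (ΔI/Ī) = (-2481.9/1835.05) ÷ (-1000/1500) = 2.03.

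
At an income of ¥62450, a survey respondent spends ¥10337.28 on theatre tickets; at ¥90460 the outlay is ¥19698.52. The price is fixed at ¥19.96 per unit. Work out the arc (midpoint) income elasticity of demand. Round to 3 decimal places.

1.701

With a constant price, Q₁ = 10337.28/19.96 = 517.900 and Q₂ = 19698.52/19.96 = 986.900 (equivalently, work directly with expenditure since P cancels).
Midpoint %ΔQ = (19698.52 − 10337.28)/15017.90 = 0.62334; midpoint %ΔI = (90460 − 62450)/76455 = 0.36636.
η = 0.62334 / 0.36636 = 1.701.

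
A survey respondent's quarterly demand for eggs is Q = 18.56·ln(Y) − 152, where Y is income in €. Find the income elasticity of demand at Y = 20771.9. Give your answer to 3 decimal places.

At Y = 20771.9: Q = 32.512.
dQ/dY = 18.56/Y = 0.000893515 at this income.
η = (dQ/dY)·(Y/Q) = 0.000893515 × (20771.9/32.512) = 0.571.

0.571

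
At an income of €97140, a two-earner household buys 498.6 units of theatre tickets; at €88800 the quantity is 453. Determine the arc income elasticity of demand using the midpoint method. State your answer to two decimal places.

ΔQ = 453 − 498.6 = -45.6; midpoint Q̄ = (498.6 + 453)/2 = 475.8.
ΔI = 88800 − 97140 = -8340; midpoint Ī = (97140 + 88800)/2 = 92970.
η = (ΔQ/Q̄) ÷ (ΔI/Ī) = (-45.6/475.8) ÷ (-8340/92970) = 1.07.

1.07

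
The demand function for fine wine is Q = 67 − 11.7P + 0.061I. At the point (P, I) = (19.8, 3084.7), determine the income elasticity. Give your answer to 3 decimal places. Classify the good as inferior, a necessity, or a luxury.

At P = 19.8, I = 3084.7: Q = 23.507.
Holding P constant, ∂Q/∂I = 0.061.
η_I = (∂Q/∂I)·(I/Q) = 0.061 × (3084.7/23.507) = 8.005.
Since η > 1, this is a luxury.

8.005 (luxury)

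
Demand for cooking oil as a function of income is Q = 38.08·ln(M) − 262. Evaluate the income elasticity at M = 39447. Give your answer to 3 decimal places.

0.270

At M = 39447: Q = 140.990.
dQ/dM = 38.08/M = 0.000965346 at this income.
η = (dQ/dM)·(M/Q) = 0.000965346 × (39447/140.990) = 0.270.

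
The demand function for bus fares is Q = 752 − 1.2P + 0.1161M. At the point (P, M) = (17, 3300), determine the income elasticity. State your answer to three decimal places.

0.344

At P = 17, M = 3300: Q = 1114.730.
Holding P constant, ∂Q/∂M = 0.1161.
η_M = (∂Q/∂M)·(M/Q) = 0.1161 × (3300/1114.730) = 0.344.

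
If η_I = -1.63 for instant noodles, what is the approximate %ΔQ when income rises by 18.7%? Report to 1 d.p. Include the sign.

-30.5%

%ΔQ ≈ η × %ΔI = -1.63 × 18.7% = -30.5%.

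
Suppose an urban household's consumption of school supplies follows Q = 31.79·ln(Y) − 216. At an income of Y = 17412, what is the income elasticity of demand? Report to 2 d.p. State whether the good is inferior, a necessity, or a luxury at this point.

At Y = 17412: Q = 94.427.
dQ/dY = 31.79/Y = 0.00182575 at this income.
η = (dQ/dY)·(Y/Q) = 0.00182575 × (17412/94.427) = 0.34.
Since 0 < η < 1, the good is a necessity.

0.34 (necessity)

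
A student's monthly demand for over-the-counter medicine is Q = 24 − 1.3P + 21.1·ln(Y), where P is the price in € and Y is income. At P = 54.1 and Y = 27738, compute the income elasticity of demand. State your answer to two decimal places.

0.12

At P = 54.1, Y = 27738: Q = 169.535.
Holding P constant, ∂Q/∂Y = 21.1/Y = 0.000760689.
η_Y = (∂Q/∂Y)·(Y/Q) = 0.000760689 × (27738/169.535) = 0.12.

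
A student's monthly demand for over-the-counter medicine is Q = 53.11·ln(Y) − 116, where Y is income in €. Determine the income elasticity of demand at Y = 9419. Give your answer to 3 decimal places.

At Y = 9419: Q = 369.982.
dQ/dY = 53.11/Y = 0.0056386 at this income.
η = (dQ/dY)·(Y/Q) = 0.0056386 × (9419/369.982) = 0.144.

0.144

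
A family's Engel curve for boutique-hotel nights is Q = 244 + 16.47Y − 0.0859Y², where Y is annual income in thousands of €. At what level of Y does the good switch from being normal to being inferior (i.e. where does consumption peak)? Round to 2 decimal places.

95.87

dQ/dY = 16.47 − 0.1718Y.
The good is inferior where dQ/dY < 0. Setting dQ/dY = 0 gives Y = 16.47 / 0.1718 = 95.87.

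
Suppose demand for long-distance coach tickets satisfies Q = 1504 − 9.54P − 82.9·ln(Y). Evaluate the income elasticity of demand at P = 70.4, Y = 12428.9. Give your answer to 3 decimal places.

At P = 70.4, Y = 12428.9: Q = 50.821.
Holding P constant, ∂Q/∂Y = -82.9/Y = -0.00666994.
η_Y = (∂Q/∂Y)·(Y/Q) = -0.00666994 × (12428.9/50.821) = -1.631.

-1.631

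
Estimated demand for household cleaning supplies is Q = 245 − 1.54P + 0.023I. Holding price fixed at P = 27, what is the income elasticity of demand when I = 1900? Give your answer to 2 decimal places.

At P = 27, I = 1900: Q = 247.120.
Holding P constant, ∂Q/∂I = 0.023.
η_I = (∂Q/∂I)·(I/Q) = 0.023 × (1900/247.120) = 0.18.

0.18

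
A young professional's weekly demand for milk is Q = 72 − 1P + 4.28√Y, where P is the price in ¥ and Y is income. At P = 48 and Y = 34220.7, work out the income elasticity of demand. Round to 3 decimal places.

0.485

At P = 48, Y = 34220.7: Q = 815.750.
Holding P constant, ∂Q/∂Y = 4.28/(2√Y) = 0.0115683.
η_Y = (∂Q/∂Y)·(Y/Q) = 0.0115683 × (34220.7/815.750) = 0.485.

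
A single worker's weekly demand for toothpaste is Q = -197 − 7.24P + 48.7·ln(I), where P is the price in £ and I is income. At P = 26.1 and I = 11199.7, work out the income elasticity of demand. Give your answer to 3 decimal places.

At P = 26.1, I = 11199.7: Q = 68.097.
Holding P constant, ∂Q/∂I = 48.7/I = 0.00434833.
η_I = (∂Q/∂I)·(I/Q) = 0.00434833 × (11199.7/68.097) = 0.715.

0.715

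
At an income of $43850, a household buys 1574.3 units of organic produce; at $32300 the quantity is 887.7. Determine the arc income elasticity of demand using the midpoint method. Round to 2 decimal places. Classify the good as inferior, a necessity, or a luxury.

1.84 (luxury)

ΔQ = 887.7 − 1574.3 = -686.6; midpoint Q̄ = (1574.3 + 887.7)/2 = 1231.
ΔI = 32300 − 43850 = -11550; midpoint Ī = (43850 + 32300)/2 = 38075.
η = (ΔQ/Q̄) ÷ (ΔI/Ī) = (-686.6/1231) ÷ (-11550/38075) = 1.84.
η > 1 ⇒ luxury.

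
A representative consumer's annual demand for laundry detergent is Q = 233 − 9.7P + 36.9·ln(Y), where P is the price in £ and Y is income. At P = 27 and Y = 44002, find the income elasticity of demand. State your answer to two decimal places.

At P = 27, Y = 44002: Q = 365.634.
Holding P constant, ∂Q/∂Y = 36.9/Y = 0.000838598.
η_Y = (∂Q/∂Y)·(Y/Q) = 0.000838598 × (44002/365.634) = 0.10.

0.10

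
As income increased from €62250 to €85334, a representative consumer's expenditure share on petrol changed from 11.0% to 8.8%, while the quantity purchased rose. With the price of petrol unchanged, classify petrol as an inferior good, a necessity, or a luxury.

necessity

Quantity rises but the budget share falls as income rises, so 0 < η < 1.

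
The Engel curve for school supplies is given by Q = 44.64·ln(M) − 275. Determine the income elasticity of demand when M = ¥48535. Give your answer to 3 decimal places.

0.216

At M = 48535: Q = 206.667.
dQ/dM = 44.64/M = 0.000919749 at this income.
η = (dQ/dM)·(M/Q) = 0.000919749 × (48535/206.667) = 0.216.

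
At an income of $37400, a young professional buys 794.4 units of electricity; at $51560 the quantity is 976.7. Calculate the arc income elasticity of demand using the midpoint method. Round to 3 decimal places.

ΔQ = 976.7 − 794.4 = 182.3; midpoint Q̄ = (794.4 + 976.7)/2 = 885.55.
ΔI = 51560 − 37400 = 14160; midpoint Ī = (37400 + 51560)/2 = 44480.
η = (ΔQ/Q̄) ÷ (ΔI/Ī) = (182.3/885.55) ÷ (14160/44480) = 0.647.

0.647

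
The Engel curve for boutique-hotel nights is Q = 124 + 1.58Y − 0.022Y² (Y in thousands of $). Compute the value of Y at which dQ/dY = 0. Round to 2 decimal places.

35.91

dQ/dY = 1.58 − 0.044Y.
The good is inferior where dQ/dY < 0. Setting dQ/dY = 0 gives Y = 1.58 / 0.044 = 35.91.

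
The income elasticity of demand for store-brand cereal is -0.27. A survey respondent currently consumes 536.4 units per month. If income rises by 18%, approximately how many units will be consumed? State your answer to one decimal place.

510.3

%ΔQ ≈ η × %ΔI = -0.27 × 18% = -4.86%.
New Q ≈ 536.4 × (1 − 0.0486) = 510.3.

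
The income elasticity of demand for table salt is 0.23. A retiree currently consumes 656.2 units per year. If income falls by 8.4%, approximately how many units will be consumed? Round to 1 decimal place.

%ΔQ ≈ η × %ΔI = 0.23 × (-8.4%) = -1.932%.
New Q ≈ 656.2 × (1 − 0.01932) = 643.5.

643.5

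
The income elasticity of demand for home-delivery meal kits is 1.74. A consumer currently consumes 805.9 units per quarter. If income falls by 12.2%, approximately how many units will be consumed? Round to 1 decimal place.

634.8

%ΔQ ≈ η × %ΔI = 1.74 × (-12.2%) = -21.228%.
New Q ≈ 805.9 × (1 − 0.21228) = 634.8.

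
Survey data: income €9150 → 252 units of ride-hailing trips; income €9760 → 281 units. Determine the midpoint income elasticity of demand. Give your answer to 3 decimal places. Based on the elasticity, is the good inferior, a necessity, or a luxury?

1.687 (luxury)

ΔQ = 281 − 252 = 29; midpoint Q̄ = (252 + 281)/2 = 266.5.
ΔI = 9760 − 9150 = 610; midpoint Ī = (9150 + 9760)/2 = 9455.
η = (ΔQ/Q̄) ÷ (ΔI/Ī) = (29/266.5) ÷ (610/9455) = 1.687.
η > 1 ⇒ luxury.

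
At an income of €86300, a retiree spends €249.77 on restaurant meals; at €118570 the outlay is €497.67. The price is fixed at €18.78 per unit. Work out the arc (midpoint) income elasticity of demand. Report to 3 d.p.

2.106

With a constant price, Q₁ = 249.77/18.78 = 13.300 and Q₂ = 497.67/18.78 = 26.500 (equivalently, work directly with expenditure since P cancels).
Midpoint %ΔQ = (497.67 − 249.77)/373.72 = 0.66333; midpoint %ΔI = (118570 − 86300)/102435 = 0.31503.
η = 0.66333 / 0.31503 = 2.106.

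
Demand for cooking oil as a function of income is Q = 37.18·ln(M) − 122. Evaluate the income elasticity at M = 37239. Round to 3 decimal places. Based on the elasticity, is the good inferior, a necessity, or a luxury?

At M = 37239: Q = 269.324.
dQ/dM = 37.18/M = 0.000998416 at this income.
η = (dQ/dM)·(M/Q) = 0.000998416 × (37239/269.324) = 0.138.
Since 0 < η < 1, the good is a necessity.

0.138 (necessity)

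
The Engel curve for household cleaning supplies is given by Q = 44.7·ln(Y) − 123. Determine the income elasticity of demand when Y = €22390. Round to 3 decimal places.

0.138

At Y = 22390: Q = 324.732.
dQ/dY = 44.7/Y = 0.00199643 at this income.
η = (dQ/dY)·(Y/Q) = 0.00199643 × (22390/324.732) = 0.138.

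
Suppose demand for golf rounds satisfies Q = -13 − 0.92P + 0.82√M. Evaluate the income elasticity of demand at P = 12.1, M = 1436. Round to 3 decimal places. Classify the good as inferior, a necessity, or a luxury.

2.238 (luxury)

At P = 12.1, M = 1436: Q = 6.942.
Holding P constant, ∂Q/∂M = 0.82/(2√M) = 0.0108195.
η_M = (∂Q/∂M)·(M/Q) = 0.0108195 × (1436/6.942) = 2.238.
Since η > 1, this is a luxury.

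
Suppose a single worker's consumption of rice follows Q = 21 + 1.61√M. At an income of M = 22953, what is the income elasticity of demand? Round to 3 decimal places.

At M = 22953: Q = 264.919.
dQ/dM = 1.61/(2√M) = 0.00531344 at this income.
η = (dQ/dM)·(M/Q) = 0.00531344 × (22953/264.919) = 0.460.

0.460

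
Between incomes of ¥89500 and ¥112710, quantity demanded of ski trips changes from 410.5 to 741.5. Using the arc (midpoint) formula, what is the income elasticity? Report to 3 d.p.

2.503

ΔQ = 741.5 − 410.5 = 331; midpoint Q̄ = (410.5 + 741.5)/2 = 576.
ΔI = 112710 − 89500 = 23210; midpoint Ī = (89500 + 112710)/2 = 101105.
η = (ΔQ/Q̄) ÷ (ΔI/Ī) = (331/576) ÷ (23210/101105) = 2.503.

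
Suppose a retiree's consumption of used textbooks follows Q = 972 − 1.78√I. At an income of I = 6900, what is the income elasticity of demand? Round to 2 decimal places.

-0.09

At I = 6900: Q = 824.142.
dQ/dI = -1.78/(2√I) = -0.0107143 at this income.
η = (dQ/dI)·(I/Q) = -0.0107143 × (6900/824.142) = -0.09.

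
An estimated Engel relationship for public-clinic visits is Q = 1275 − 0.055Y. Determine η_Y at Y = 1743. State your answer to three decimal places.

-0.081

At Y = 1743: Q = 1179.135.
dQ/dY = −0.055.
η = (dQ/dY)·(Y/Q) = -0.055 × (1743/1179.135) = -0.081.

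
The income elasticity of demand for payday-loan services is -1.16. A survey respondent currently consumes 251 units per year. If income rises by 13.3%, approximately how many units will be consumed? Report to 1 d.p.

212.3

%ΔQ ≈ η × %ΔI = -1.16 × 13.3% = -15.428%.
New Q ≈ 251 × (1 − 0.15428) = 212.3.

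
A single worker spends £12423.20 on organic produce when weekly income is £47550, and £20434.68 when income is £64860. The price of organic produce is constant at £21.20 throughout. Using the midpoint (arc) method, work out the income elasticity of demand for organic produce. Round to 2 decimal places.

With a constant price, Q₁ = 12423.20/21.20 = 586.000 and Q₂ = 20434.68/21.20 = 963.900 (equivalently, work directly with expenditure since P cancels).
Midpoint %ΔQ = (20434.68 − 12423.20)/16428.94 = 0.48764; midpoint %ΔI = (64860 − 47550)/56205 = 0.30798.
η = 0.48764 / 0.30798 = 1.58.

1.58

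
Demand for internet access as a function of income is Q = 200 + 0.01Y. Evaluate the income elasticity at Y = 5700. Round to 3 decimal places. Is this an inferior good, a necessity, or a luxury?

At Y = 5700: Q = 257.000.
dQ/dY = 0.01.
η = (dQ/dY)·(Y/Q) = 0.01 × (5700/257.000) = 0.222.
Since 0 < η < 1, the good is a necessity.

0.222 (necessity)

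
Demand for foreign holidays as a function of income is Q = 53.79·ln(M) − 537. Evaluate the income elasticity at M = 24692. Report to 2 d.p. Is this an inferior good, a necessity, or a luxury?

7.64 (luxury)

At M = 24692: Q = 7.045.
dQ/dM = 53.79/M = 0.00217844 at this income.
η = (dQ/dM)·(M/Q) = 0.00217844 × (24692/7.045) = 7.64.
Since η > 1, the good is a luxury.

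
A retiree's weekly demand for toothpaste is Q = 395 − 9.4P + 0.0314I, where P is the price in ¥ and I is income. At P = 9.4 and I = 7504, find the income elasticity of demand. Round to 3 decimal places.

0.435

At P = 9.4, I = 7504: Q = 542.266.
Holding P constant, ∂Q/∂I = 0.0314.
η_I = (∂Q/∂I)·(I/Q) = 0.0314 × (7504/542.266) = 0.435.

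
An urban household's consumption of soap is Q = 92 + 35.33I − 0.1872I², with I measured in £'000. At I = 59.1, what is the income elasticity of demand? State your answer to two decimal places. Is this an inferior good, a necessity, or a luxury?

At I = 59.1: Q = 1526.1490.
dQ/dI = 35.33 − 0.3744I = 13.20296.
η = (dQ/dI)·(I/Q) = 13.20296 × (59.1/1526.1490) = 0.51.
0 < η < 1 ⇒ necessity.

0.51 (necessity)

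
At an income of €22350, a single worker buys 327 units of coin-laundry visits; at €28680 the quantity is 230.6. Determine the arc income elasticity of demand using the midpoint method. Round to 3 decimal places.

-1.394

ΔQ = 230.6 − 327 = -96.4; midpoint Q̄ = (327 + 230.6)/2 = 278.8.
ΔI = 28680 − 22350 = 6330; midpoint Ī = (22350 + 28680)/2 = 25515.
η = (ΔQ/Q̄) ÷ (ΔI/Ī) = (-96.4/278.8) ÷ (6330/25515) = -1.394.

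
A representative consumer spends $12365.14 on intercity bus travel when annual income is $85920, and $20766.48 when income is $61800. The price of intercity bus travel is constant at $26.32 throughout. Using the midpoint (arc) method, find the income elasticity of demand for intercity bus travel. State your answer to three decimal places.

-1.553

With a constant price, Q₁ = 12365.14/26.32 = 469.800 and Q₂ = 20766.48/26.32 = 789.000 (equivalently, work directly with expenditure since P cancels).
Midpoint %ΔQ = (20766.48 − 12365.14)/16565.81 = 0.50715; midpoint %ΔI = (61800 − 85920)/73860 = -0.32656.
η = 0.50715 / -0.32656 = -1.553.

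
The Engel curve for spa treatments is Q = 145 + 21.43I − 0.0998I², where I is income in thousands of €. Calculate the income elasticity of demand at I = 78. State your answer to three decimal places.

0.378

At I = 78: Q = 1209.3568.
dQ/dI = 21.43 − 0.1996I = 5.86120.
η = (dQ/dI)·(I/Q) = 5.86120 × (78/1209.3568) = 0.378.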